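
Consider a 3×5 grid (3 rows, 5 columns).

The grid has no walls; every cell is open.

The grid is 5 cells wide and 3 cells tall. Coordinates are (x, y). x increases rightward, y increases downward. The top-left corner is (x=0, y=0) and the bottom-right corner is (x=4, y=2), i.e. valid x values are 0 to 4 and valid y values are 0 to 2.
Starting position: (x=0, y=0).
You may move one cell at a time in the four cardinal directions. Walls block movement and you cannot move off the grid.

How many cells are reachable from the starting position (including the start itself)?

BFS flood-fill from (x=0, y=0):
  Distance 0: (x=0, y=0)
  Distance 1: (x=1, y=0), (x=0, y=1)
  Distance 2: (x=2, y=0), (x=1, y=1), (x=0, y=2)
  Distance 3: (x=3, y=0), (x=2, y=1), (x=1, y=2)
  Distance 4: (x=4, y=0), (x=3, y=1), (x=2, y=2)
  Distance 5: (x=4, y=1), (x=3, y=2)
  Distance 6: (x=4, y=2)
Total reachable: 15 (grid has 15 open cells total)

Answer: Reachable cells: 15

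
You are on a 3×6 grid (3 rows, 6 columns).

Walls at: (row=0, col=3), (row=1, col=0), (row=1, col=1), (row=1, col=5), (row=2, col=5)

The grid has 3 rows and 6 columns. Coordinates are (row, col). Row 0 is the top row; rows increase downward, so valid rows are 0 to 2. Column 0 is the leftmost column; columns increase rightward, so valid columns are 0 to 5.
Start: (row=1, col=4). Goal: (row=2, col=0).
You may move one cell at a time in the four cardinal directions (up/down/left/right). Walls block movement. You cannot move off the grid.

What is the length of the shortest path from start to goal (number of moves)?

BFS from (row=1, col=4) until reaching (row=2, col=0):
  Distance 0: (row=1, col=4)
  Distance 1: (row=0, col=4), (row=1, col=3), (row=2, col=4)
  Distance 2: (row=0, col=5), (row=1, col=2), (row=2, col=3)
  Distance 3: (row=0, col=2), (row=2, col=2)
  Distance 4: (row=0, col=1), (row=2, col=1)
  Distance 5: (row=0, col=0), (row=2, col=0)  <- goal reached here
One shortest path (5 moves): (row=1, col=4) -> (row=1, col=3) -> (row=1, col=2) -> (row=2, col=2) -> (row=2, col=1) -> (row=2, col=0)

Answer: Shortest path length: 5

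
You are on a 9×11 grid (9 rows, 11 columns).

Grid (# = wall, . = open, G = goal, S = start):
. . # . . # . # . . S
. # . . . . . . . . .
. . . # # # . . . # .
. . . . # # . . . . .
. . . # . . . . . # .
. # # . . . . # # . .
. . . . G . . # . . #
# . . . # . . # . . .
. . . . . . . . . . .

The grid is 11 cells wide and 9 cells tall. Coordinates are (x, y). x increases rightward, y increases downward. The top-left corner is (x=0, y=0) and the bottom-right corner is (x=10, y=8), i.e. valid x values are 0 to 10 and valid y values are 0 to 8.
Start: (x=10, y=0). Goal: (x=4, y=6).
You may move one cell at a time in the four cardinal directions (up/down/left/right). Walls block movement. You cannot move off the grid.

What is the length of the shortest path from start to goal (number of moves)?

BFS from (x=10, y=0) until reaching (x=4, y=6):
  Distance 0: (x=10, y=0)
  Distance 1: (x=9, y=0), (x=10, y=1)
  Distance 2: (x=8, y=0), (x=9, y=1), (x=10, y=2)
  Distance 3: (x=8, y=1), (x=10, y=3)
  Distance 4: (x=7, y=1), (x=8, y=2), (x=9, y=3), (x=10, y=4)
  Distance 5: (x=6, y=1), (x=7, y=2), (x=8, y=3), (x=10, y=5)
  Distance 6: (x=6, y=0), (x=5, y=1), (x=6, y=2), (x=7, y=3), (x=8, y=4), (x=9, y=5)
  Distance 7: (x=4, y=1), (x=6, y=3), (x=7, y=4), (x=9, y=6)
  Distance 8: (x=4, y=0), (x=3, y=1), (x=6, y=4), (x=8, y=6), (x=9, y=7)
  Distance 9: (x=3, y=0), (x=2, y=1), (x=5, y=4), (x=6, y=5), (x=8, y=7), (x=10, y=7), (x=9, y=8)
  Distance 10: (x=2, y=2), (x=4, y=4), (x=5, y=5), (x=6, y=6), (x=8, y=8), (x=10, y=8)
  Distance 11: (x=1, y=2), (x=2, y=3), (x=4, y=5), (x=5, y=6), (x=6, y=7), (x=7, y=8)
  Distance 12: (x=0, y=2), (x=1, y=3), (x=3, y=3), (x=2, y=4), (x=3, y=5), (x=4, y=6), (x=5, y=7), (x=6, y=8)  <- goal reached here
One shortest path (12 moves): (x=10, y=0) -> (x=9, y=0) -> (x=8, y=0) -> (x=8, y=1) -> (x=7, y=1) -> (x=6, y=1) -> (x=6, y=2) -> (x=6, y=3) -> (x=6, y=4) -> (x=5, y=4) -> (x=4, y=4) -> (x=4, y=5) -> (x=4, y=6)

Answer: Shortest path length: 12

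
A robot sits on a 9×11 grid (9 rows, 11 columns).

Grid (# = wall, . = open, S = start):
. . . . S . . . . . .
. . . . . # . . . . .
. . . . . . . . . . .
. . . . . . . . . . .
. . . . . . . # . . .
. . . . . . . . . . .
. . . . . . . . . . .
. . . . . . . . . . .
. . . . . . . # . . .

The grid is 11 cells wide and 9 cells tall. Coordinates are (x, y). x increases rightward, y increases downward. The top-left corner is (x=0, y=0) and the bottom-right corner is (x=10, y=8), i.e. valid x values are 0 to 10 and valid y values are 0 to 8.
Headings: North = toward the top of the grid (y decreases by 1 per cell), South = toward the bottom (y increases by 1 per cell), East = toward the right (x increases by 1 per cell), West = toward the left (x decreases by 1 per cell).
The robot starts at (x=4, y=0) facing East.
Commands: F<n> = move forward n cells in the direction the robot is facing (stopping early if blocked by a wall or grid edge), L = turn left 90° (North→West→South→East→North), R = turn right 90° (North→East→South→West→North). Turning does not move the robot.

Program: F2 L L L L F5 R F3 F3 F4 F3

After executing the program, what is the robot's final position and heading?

Answer: Final position: (x=10, y=8), facing South

Derivation:
Start: (x=4, y=0), facing East
  F2: move forward 2, now at (x=6, y=0)
  L: turn left, now facing North
  L: turn left, now facing West
  L: turn left, now facing South
  L: turn left, now facing East
  F5: move forward 4/5 (blocked), now at (x=10, y=0)
  R: turn right, now facing South
  F3: move forward 3, now at (x=10, y=3)
  F3: move forward 3, now at (x=10, y=6)
  F4: move forward 2/4 (blocked), now at (x=10, y=8)
  F3: move forward 0/3 (blocked), now at (x=10, y=8)
Final: (x=10, y=8), facing South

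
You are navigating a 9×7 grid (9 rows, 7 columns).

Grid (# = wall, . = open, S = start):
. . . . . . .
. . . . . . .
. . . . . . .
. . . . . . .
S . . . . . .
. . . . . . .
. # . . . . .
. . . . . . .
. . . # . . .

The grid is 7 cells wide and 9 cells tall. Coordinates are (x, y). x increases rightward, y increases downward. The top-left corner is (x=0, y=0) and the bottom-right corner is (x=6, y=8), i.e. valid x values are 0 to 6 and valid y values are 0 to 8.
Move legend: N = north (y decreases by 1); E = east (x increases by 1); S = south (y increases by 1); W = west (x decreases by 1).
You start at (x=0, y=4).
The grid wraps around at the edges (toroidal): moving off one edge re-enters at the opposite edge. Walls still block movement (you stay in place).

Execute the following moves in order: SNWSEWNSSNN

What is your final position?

Answer: Final position: (x=6, y=4)

Derivation:
Start: (x=0, y=4)
  S (south): (x=0, y=4) -> (x=0, y=5)
  N (north): (x=0, y=5) -> (x=0, y=4)
  W (west): (x=0, y=4) -> (x=6, y=4)
  S (south): (x=6, y=4) -> (x=6, y=5)
  E (east): (x=6, y=5) -> (x=0, y=5)
  W (west): (x=0, y=5) -> (x=6, y=5)
  N (north): (x=6, y=5) -> (x=6, y=4)
  S (south): (x=6, y=4) -> (x=6, y=5)
  S (south): (x=6, y=5) -> (x=6, y=6)
  N (north): (x=6, y=6) -> (x=6, y=5)
  N (north): (x=6, y=5) -> (x=6, y=4)
Final: (x=6, y=4)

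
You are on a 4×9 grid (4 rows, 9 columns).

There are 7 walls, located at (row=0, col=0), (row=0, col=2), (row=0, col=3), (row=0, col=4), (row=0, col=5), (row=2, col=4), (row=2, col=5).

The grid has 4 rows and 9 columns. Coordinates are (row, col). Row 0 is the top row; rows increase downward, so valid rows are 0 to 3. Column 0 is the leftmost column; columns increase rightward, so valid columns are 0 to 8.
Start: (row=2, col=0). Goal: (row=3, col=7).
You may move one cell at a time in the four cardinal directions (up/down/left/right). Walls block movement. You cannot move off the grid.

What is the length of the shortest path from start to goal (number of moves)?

BFS from (row=2, col=0) until reaching (row=3, col=7):
  Distance 0: (row=2, col=0)
  Distance 1: (row=1, col=0), (row=2, col=1), (row=3, col=0)
  Distance 2: (row=1, col=1), (row=2, col=2), (row=3, col=1)
  Distance 3: (row=0, col=1), (row=1, col=2), (row=2, col=3), (row=3, col=2)
  Distance 4: (row=1, col=3), (row=3, col=3)
  Distance 5: (row=1, col=4), (row=3, col=4)
  Distance 6: (row=1, col=5), (row=3, col=5)
  Distance 7: (row=1, col=6), (row=3, col=6)
  Distance 8: (row=0, col=6), (row=1, col=7), (row=2, col=6), (row=3, col=7)  <- goal reached here
One shortest path (8 moves): (row=2, col=0) -> (row=2, col=1) -> (row=2, col=2) -> (row=2, col=3) -> (row=3, col=3) -> (row=3, col=4) -> (row=3, col=5) -> (row=3, col=6) -> (row=3, col=7)

Answer: Shortest path length: 8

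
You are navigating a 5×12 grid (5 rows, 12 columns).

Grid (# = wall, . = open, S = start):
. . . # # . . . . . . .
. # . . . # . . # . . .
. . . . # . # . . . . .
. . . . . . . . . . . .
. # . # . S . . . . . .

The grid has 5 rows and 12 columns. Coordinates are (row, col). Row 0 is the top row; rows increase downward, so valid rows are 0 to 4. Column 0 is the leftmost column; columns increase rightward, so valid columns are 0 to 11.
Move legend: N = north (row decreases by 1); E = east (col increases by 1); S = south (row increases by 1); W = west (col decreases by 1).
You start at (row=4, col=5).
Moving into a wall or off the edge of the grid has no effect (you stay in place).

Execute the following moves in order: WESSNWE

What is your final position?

Answer: Final position: (row=3, col=5)

Derivation:
Start: (row=4, col=5)
  W (west): (row=4, col=5) -> (row=4, col=4)
  E (east): (row=4, col=4) -> (row=4, col=5)
  S (south): blocked, stay at (row=4, col=5)
  S (south): blocked, stay at (row=4, col=5)
  N (north): (row=4, col=5) -> (row=3, col=5)
  W (west): (row=3, col=5) -> (row=3, col=4)
  E (east): (row=3, col=4) -> (row=3, col=5)
Final: (row=3, col=5)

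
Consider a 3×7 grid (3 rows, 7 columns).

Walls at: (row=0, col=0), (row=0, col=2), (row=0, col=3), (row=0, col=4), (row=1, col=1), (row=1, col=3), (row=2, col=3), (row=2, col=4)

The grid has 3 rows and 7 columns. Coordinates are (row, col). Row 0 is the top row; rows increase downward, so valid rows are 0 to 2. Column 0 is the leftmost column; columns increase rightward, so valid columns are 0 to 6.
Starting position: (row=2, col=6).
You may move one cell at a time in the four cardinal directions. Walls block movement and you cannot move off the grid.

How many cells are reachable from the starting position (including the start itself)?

Answer: Reachable cells: 7

Derivation:
BFS flood-fill from (row=2, col=6):
  Distance 0: (row=2, col=6)
  Distance 1: (row=1, col=6), (row=2, col=5)
  Distance 2: (row=0, col=6), (row=1, col=5)
  Distance 3: (row=0, col=5), (row=1, col=4)
Total reachable: 7 (grid has 13 open cells total)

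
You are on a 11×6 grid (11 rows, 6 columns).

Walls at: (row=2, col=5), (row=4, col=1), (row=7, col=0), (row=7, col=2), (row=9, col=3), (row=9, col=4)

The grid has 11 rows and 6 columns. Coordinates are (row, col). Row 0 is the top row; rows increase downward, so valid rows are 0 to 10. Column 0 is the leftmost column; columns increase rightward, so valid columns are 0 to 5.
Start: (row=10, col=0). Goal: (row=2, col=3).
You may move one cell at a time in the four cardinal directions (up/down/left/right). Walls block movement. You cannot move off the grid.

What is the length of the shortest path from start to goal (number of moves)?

BFS from (row=10, col=0) until reaching (row=2, col=3):
  Distance 0: (row=10, col=0)
  Distance 1: (row=9, col=0), (row=10, col=1)
  Distance 2: (row=8, col=0), (row=9, col=1), (row=10, col=2)
  Distance 3: (row=8, col=1), (row=9, col=2), (row=10, col=3)
  Distance 4: (row=7, col=1), (row=8, col=2), (row=10, col=4)
  Distance 5: (row=6, col=1), (row=8, col=3), (row=10, col=5)
  Distance 6: (row=5, col=1), (row=6, col=0), (row=6, col=2), (row=7, col=3), (row=8, col=4), (row=9, col=5)
  Distance 7: (row=5, col=0), (row=5, col=2), (row=6, col=3), (row=7, col=4), (row=8, col=5)
  Distance 8: (row=4, col=0), (row=4, col=2), (row=5, col=3), (row=6, col=4), (row=7, col=5)
  Distance 9: (row=3, col=0), (row=3, col=2), (row=4, col=3), (row=5, col=4), (row=6, col=5)
  Distance 10: (row=2, col=0), (row=2, col=2), (row=3, col=1), (row=3, col=3), (row=4, col=4), (row=5, col=5)
  Distance 11: (row=1, col=0), (row=1, col=2), (row=2, col=1), (row=2, col=3), (row=3, col=4), (row=4, col=5)  <- goal reached here
One shortest path (11 moves): (row=10, col=0) -> (row=10, col=1) -> (row=10, col=2) -> (row=9, col=2) -> (row=8, col=2) -> (row=8, col=3) -> (row=7, col=3) -> (row=6, col=3) -> (row=5, col=3) -> (row=4, col=3) -> (row=3, col=3) -> (row=2, col=3)

Answer: Shortest path length: 11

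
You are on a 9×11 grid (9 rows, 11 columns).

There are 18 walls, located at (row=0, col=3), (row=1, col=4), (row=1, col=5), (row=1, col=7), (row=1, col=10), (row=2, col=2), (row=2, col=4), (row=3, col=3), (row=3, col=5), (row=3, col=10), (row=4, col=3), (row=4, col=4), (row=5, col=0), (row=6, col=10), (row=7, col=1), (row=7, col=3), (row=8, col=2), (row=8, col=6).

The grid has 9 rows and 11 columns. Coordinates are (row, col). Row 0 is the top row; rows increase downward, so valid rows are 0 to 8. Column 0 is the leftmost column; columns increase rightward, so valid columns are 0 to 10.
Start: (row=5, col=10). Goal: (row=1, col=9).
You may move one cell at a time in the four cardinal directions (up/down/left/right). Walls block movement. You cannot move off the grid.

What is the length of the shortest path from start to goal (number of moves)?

BFS from (row=5, col=10) until reaching (row=1, col=9):
  Distance 0: (row=5, col=10)
  Distance 1: (row=4, col=10), (row=5, col=9)
  Distance 2: (row=4, col=9), (row=5, col=8), (row=6, col=9)
  Distance 3: (row=3, col=9), (row=4, col=8), (row=5, col=7), (row=6, col=8), (row=7, col=9)
  Distance 4: (row=2, col=9), (row=3, col=8), (row=4, col=7), (row=5, col=6), (row=6, col=7), (row=7, col=8), (row=7, col=10), (row=8, col=9)
  Distance 5: (row=1, col=9), (row=2, col=8), (row=2, col=10), (row=3, col=7), (row=4, col=6), (row=5, col=5), (row=6, col=6), (row=7, col=7), (row=8, col=8), (row=8, col=10)  <- goal reached here
One shortest path (5 moves): (row=5, col=10) -> (row=5, col=9) -> (row=4, col=9) -> (row=3, col=9) -> (row=2, col=9) -> (row=1, col=9)

Answer: Shortest path length: 5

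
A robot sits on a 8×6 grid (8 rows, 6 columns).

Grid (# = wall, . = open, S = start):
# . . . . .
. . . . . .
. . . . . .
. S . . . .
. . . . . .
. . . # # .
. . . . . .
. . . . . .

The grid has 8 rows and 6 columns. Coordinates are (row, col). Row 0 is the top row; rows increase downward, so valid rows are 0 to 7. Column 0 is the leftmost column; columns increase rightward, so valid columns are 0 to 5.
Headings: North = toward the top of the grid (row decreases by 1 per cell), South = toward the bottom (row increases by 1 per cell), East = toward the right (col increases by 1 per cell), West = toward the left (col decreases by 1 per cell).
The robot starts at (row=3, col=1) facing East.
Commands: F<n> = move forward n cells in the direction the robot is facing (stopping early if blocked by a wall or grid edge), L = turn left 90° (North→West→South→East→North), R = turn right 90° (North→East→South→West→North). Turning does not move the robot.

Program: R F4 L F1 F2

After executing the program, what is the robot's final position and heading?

Start: (row=3, col=1), facing East
  R: turn right, now facing South
  F4: move forward 4, now at (row=7, col=1)
  L: turn left, now facing East
  F1: move forward 1, now at (row=7, col=2)
  F2: move forward 2, now at (row=7, col=4)
Final: (row=7, col=4), facing East

Answer: Final position: (row=7, col=4), facing East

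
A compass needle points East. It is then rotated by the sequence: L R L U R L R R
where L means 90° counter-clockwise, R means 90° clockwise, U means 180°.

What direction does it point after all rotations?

Start: East
  L (left (90° counter-clockwise)) -> North
  R (right (90° clockwise)) -> East
  L (left (90° counter-clockwise)) -> North
  U (U-turn (180°)) -> South
  R (right (90° clockwise)) -> West
  L (left (90° counter-clockwise)) -> South
  R (right (90° clockwise)) -> West
  R (right (90° clockwise)) -> North
Final: North

Answer: Final heading: North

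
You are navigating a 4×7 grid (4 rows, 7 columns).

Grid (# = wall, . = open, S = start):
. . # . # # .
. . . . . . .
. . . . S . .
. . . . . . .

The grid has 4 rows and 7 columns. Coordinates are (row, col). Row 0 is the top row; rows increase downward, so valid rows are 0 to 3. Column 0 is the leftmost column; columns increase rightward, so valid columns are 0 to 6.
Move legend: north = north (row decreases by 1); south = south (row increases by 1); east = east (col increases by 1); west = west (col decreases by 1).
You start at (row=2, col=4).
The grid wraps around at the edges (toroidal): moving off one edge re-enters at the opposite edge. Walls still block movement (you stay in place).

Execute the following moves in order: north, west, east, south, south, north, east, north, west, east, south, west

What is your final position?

Answer: Final position: (row=2, col=4)

Derivation:
Start: (row=2, col=4)
  north (north): (row=2, col=4) -> (row=1, col=4)
  west (west): (row=1, col=4) -> (row=1, col=3)
  east (east): (row=1, col=3) -> (row=1, col=4)
  south (south): (row=1, col=4) -> (row=2, col=4)
  south (south): (row=2, col=4) -> (row=3, col=4)
  north (north): (row=3, col=4) -> (row=2, col=4)
  east (east): (row=2, col=4) -> (row=2, col=5)
  north (north): (row=2, col=5) -> (row=1, col=5)
  west (west): (row=1, col=5) -> (row=1, col=4)
  east (east): (row=1, col=4) -> (row=1, col=5)
  south (south): (row=1, col=5) -> (row=2, col=5)
  west (west): (row=2, col=5) -> (row=2, col=4)
Final: (row=2, col=4)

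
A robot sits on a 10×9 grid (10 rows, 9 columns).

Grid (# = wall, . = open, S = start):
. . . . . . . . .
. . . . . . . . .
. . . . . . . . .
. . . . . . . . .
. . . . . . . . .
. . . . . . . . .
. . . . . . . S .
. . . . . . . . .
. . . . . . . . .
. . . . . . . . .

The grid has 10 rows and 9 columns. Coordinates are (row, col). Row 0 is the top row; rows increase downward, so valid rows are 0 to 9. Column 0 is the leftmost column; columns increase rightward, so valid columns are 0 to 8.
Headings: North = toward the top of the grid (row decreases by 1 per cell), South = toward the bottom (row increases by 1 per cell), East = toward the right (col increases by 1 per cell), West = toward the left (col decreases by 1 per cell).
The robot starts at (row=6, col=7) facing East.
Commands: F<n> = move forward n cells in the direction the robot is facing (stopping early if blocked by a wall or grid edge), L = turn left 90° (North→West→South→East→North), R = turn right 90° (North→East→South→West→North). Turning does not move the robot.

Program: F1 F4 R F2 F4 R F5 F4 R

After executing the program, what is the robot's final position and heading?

Answer: Final position: (row=9, col=0), facing North

Derivation:
Start: (row=6, col=7), facing East
  F1: move forward 1, now at (row=6, col=8)
  F4: move forward 0/4 (blocked), now at (row=6, col=8)
  R: turn right, now facing South
  F2: move forward 2, now at (row=8, col=8)
  F4: move forward 1/4 (blocked), now at (row=9, col=8)
  R: turn right, now facing West
  F5: move forward 5, now at (row=9, col=3)
  F4: move forward 3/4 (blocked), now at (row=9, col=0)
  R: turn right, now facing North
Final: (row=9, col=0), facing North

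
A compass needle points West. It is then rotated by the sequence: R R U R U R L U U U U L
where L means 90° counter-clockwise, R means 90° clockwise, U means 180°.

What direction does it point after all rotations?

Answer: Final heading: East

Derivation:
Start: West
  R (right (90° clockwise)) -> North
  R (right (90° clockwise)) -> East
  U (U-turn (180°)) -> West
  R (right (90° clockwise)) -> North
  U (U-turn (180°)) -> South
  R (right (90° clockwise)) -> West
  L (left (90° counter-clockwise)) -> South
  U (U-turn (180°)) -> North
  U (U-turn (180°)) -> South
  U (U-turn (180°)) -> North
  U (U-turn (180°)) -> South
  L (left (90° counter-clockwise)) -> East
Final: East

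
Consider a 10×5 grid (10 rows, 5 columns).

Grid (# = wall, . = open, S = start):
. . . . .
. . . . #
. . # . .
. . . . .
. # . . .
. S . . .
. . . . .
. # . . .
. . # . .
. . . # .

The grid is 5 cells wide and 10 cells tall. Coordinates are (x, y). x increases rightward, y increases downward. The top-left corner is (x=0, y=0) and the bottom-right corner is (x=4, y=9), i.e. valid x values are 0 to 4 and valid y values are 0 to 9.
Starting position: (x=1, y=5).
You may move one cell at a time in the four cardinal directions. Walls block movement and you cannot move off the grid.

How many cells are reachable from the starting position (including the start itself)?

BFS flood-fill from (x=1, y=5):
  Distance 0: (x=1, y=5)
  Distance 1: (x=0, y=5), (x=2, y=5), (x=1, y=6)
  Distance 2: (x=0, y=4), (x=2, y=4), (x=3, y=5), (x=0, y=6), (x=2, y=6)
  Distance 3: (x=0, y=3), (x=2, y=3), (x=3, y=4), (x=4, y=5), (x=3, y=6), (x=0, y=7), (x=2, y=7)
  Distance 4: (x=0, y=2), (x=1, y=3), (x=3, y=3), (x=4, y=4), (x=4, y=6), (x=3, y=7), (x=0, y=8)
  Distance 5: (x=0, y=1), (x=1, y=2), (x=3, y=2), (x=4, y=3), (x=4, y=7), (x=1, y=8), (x=3, y=8), (x=0, y=9)
  Distance 6: (x=0, y=0), (x=1, y=1), (x=3, y=1), (x=4, y=2), (x=4, y=8), (x=1, y=9)
  Distance 7: (x=1, y=0), (x=3, y=0), (x=2, y=1), (x=2, y=9), (x=4, y=9)
  Distance 8: (x=2, y=0), (x=4, y=0)
Total reachable: 44 (grid has 44 open cells total)

Answer: Reachable cells: 44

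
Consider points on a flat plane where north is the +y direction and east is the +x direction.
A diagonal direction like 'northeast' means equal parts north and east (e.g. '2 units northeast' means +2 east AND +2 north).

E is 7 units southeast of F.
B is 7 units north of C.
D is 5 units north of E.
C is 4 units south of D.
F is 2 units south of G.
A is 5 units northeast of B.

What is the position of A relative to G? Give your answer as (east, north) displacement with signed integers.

Place G at the origin (east=0, north=0).
  F is 2 units south of G: delta (east=+0, north=-2); F at (east=0, north=-2).
  E is 7 units southeast of F: delta (east=+7, north=-7); E at (east=7, north=-9).
  D is 5 units north of E: delta (east=+0, north=+5); D at (east=7, north=-4).
  C is 4 units south of D: delta (east=+0, north=-4); C at (east=7, north=-8).
  B is 7 units north of C: delta (east=+0, north=+7); B at (east=7, north=-1).
  A is 5 units northeast of B: delta (east=+5, north=+5); A at (east=12, north=4).
Therefore A relative to G: (east=12, north=4).

Answer: A is at (east=12, north=4) relative to G.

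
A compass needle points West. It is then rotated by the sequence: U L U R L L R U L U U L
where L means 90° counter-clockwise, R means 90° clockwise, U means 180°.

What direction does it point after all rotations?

Start: West
  U (U-turn (180°)) -> East
  L (left (90° counter-clockwise)) -> North
  U (U-turn (180°)) -> South
  R (right (90° clockwise)) -> West
  L (left (90° counter-clockwise)) -> South
  L (left (90° counter-clockwise)) -> East
  R (right (90° clockwise)) -> South
  U (U-turn (180°)) -> North
  L (left (90° counter-clockwise)) -> West
  U (U-turn (180°)) -> East
  U (U-turn (180°)) -> West
  L (left (90° counter-clockwise)) -> South
Final: South

Answer: Final heading: South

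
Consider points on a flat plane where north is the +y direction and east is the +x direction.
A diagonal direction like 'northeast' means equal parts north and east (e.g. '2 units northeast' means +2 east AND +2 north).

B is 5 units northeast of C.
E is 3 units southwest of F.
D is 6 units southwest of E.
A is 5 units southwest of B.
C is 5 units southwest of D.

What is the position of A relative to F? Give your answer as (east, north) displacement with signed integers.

Answer: A is at (east=-14, north=-14) relative to F.

Derivation:
Place F at the origin (east=0, north=0).
  E is 3 units southwest of F: delta (east=-3, north=-3); E at (east=-3, north=-3).
  D is 6 units southwest of E: delta (east=-6, north=-6); D at (east=-9, north=-9).
  C is 5 units southwest of D: delta (east=-5, north=-5); C at (east=-14, north=-14).
  B is 5 units northeast of C: delta (east=+5, north=+5); B at (east=-9, north=-9).
  A is 5 units southwest of B: delta (east=-5, north=-5); A at (east=-14, north=-14).
Therefore A relative to F: (east=-14, north=-14).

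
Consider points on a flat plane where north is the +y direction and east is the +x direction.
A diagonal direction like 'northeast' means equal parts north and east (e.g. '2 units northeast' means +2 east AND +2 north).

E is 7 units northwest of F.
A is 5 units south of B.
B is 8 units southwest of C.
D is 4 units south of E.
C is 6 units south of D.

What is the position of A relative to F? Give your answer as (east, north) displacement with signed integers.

Place F at the origin (east=0, north=0).
  E is 7 units northwest of F: delta (east=-7, north=+7); E at (east=-7, north=7).
  D is 4 units south of E: delta (east=+0, north=-4); D at (east=-7, north=3).
  C is 6 units south of D: delta (east=+0, north=-6); C at (east=-7, north=-3).
  B is 8 units southwest of C: delta (east=-8, north=-8); B at (east=-15, north=-11).
  A is 5 units south of B: delta (east=+0, north=-5); A at (east=-15, north=-16).
Therefore A relative to F: (east=-15, north=-16).

Answer: A is at (east=-15, north=-16) relative to F.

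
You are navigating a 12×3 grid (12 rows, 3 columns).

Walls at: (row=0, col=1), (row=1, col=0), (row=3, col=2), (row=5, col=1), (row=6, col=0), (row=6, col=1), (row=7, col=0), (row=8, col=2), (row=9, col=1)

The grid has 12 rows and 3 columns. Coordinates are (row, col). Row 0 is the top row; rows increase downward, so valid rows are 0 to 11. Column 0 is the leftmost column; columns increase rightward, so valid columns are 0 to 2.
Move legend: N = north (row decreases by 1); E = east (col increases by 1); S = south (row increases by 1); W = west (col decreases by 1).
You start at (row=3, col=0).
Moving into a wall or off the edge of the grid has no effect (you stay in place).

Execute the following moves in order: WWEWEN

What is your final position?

Answer: Final position: (row=2, col=1)

Derivation:
Start: (row=3, col=0)
  W (west): blocked, stay at (row=3, col=0)
  W (west): blocked, stay at (row=3, col=0)
  E (east): (row=3, col=0) -> (row=3, col=1)
  W (west): (row=3, col=1) -> (row=3, col=0)
  E (east): (row=3, col=0) -> (row=3, col=1)
  N (north): (row=3, col=1) -> (row=2, col=1)
Final: (row=2, col=1)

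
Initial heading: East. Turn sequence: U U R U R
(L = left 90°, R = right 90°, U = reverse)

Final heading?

Start: East
  U (U-turn (180°)) -> West
  U (U-turn (180°)) -> East
  R (right (90° clockwise)) -> South
  U (U-turn (180°)) -> North
  R (right (90° clockwise)) -> East
Final: East

Answer: Final heading: East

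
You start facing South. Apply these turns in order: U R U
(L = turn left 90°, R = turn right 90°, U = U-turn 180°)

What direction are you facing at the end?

Answer: Final heading: West

Derivation:
Start: South
  U (U-turn (180°)) -> North
  R (right (90° clockwise)) -> East
  U (U-turn (180°)) -> West
Final: West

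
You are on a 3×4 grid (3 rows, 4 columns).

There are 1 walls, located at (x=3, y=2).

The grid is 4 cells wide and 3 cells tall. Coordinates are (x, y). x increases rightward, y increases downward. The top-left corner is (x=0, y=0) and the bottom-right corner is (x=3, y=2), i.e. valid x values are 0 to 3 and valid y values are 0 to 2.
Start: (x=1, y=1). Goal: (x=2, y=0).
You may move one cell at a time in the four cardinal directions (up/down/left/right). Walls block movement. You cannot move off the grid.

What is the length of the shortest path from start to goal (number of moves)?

BFS from (x=1, y=1) until reaching (x=2, y=0):
  Distance 0: (x=1, y=1)
  Distance 1: (x=1, y=0), (x=0, y=1), (x=2, y=1), (x=1, y=2)
  Distance 2: (x=0, y=0), (x=2, y=0), (x=3, y=1), (x=0, y=2), (x=2, y=2)  <- goal reached here
One shortest path (2 moves): (x=1, y=1) -> (x=2, y=1) -> (x=2, y=0)

Answer: Shortest path length: 2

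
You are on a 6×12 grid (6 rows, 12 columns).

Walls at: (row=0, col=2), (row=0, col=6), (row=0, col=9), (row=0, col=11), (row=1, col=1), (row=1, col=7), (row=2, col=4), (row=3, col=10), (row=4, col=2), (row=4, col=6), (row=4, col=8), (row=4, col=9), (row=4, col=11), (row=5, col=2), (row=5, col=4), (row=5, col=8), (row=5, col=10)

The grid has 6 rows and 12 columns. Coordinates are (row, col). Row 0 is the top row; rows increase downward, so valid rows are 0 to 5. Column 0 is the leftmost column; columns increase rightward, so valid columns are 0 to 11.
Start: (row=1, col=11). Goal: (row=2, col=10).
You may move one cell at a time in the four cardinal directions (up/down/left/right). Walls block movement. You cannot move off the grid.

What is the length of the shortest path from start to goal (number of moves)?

BFS from (row=1, col=11) until reaching (row=2, col=10):
  Distance 0: (row=1, col=11)
  Distance 1: (row=1, col=10), (row=2, col=11)
  Distance 2: (row=0, col=10), (row=1, col=9), (row=2, col=10), (row=3, col=11)  <- goal reached here
One shortest path (2 moves): (row=1, col=11) -> (row=1, col=10) -> (row=2, col=10)

Answer: Shortest path length: 2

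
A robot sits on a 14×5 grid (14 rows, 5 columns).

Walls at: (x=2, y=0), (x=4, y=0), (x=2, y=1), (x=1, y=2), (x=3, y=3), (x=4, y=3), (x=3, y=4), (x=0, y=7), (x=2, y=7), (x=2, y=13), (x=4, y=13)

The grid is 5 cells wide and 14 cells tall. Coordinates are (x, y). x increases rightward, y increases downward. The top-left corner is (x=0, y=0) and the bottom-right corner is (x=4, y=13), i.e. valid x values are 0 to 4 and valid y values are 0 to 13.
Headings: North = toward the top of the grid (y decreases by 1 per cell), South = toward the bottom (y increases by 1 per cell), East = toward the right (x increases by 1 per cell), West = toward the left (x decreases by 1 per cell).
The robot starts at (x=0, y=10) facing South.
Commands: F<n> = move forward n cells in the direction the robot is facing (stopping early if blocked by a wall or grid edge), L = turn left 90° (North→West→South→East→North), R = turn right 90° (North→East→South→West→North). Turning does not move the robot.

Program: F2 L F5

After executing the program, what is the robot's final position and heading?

Answer: Final position: (x=4, y=12), facing East

Derivation:
Start: (x=0, y=10), facing South
  F2: move forward 2, now at (x=0, y=12)
  L: turn left, now facing East
  F5: move forward 4/5 (blocked), now at (x=4, y=12)
Final: (x=4, y=12), facing East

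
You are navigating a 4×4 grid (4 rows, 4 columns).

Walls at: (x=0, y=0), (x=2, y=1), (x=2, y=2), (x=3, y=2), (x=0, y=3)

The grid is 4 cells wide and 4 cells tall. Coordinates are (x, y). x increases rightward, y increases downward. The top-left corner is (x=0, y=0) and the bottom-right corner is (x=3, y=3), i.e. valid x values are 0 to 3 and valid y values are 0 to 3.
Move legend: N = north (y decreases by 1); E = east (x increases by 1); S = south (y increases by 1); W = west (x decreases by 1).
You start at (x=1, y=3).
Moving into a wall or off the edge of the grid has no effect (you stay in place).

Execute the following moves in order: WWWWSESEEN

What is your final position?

Answer: Final position: (x=3, y=3)

Derivation:
Start: (x=1, y=3)
  [×4]W (west): blocked, stay at (x=1, y=3)
  S (south): blocked, stay at (x=1, y=3)
  E (east): (x=1, y=3) -> (x=2, y=3)
  S (south): blocked, stay at (x=2, y=3)
  E (east): (x=2, y=3) -> (x=3, y=3)
  E (east): blocked, stay at (x=3, y=3)
  N (north): blocked, stay at (x=3, y=3)
Final: (x=3, y=3)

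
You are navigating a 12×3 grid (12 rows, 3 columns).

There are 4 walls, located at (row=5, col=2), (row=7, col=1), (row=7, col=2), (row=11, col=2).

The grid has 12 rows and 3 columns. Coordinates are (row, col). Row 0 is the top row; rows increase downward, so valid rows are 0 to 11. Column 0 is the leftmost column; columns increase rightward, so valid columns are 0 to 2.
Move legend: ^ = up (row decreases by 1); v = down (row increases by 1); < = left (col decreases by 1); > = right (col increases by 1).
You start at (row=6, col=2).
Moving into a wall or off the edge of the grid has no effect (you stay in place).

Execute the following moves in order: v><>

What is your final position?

Answer: Final position: (row=6, col=2)

Derivation:
Start: (row=6, col=2)
  v (down): blocked, stay at (row=6, col=2)
  > (right): blocked, stay at (row=6, col=2)
  < (left): (row=6, col=2) -> (row=6, col=1)
  > (right): (row=6, col=1) -> (row=6, col=2)
Final: (row=6, col=2)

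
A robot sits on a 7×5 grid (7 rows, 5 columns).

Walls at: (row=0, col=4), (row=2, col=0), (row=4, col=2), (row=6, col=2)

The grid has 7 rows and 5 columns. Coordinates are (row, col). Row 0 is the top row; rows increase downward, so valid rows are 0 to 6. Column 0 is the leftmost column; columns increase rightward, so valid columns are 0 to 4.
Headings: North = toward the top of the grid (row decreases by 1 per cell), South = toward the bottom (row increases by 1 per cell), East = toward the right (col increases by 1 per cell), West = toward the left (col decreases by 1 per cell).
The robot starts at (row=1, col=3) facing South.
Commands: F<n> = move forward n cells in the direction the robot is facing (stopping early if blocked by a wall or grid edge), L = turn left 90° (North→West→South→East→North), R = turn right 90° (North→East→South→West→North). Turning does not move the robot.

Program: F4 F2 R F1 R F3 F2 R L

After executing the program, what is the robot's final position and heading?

Start: (row=1, col=3), facing South
  F4: move forward 4, now at (row=5, col=3)
  F2: move forward 1/2 (blocked), now at (row=6, col=3)
  R: turn right, now facing West
  F1: move forward 0/1 (blocked), now at (row=6, col=3)
  R: turn right, now facing North
  F3: move forward 3, now at (row=3, col=3)
  F2: move forward 2, now at (row=1, col=3)
  R: turn right, now facing East
  L: turn left, now facing North
Final: (row=1, col=3), facing North

Answer: Final position: (row=1, col=3), facing North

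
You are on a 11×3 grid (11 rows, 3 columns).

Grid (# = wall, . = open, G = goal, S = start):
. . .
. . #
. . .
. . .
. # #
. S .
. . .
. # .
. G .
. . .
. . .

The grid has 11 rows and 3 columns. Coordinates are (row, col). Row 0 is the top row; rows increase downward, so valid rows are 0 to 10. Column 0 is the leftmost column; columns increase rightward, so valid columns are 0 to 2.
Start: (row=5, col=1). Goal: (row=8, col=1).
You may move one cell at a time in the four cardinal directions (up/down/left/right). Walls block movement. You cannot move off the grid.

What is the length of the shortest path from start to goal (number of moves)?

Answer: Shortest path length: 5

Derivation:
BFS from (row=5, col=1) until reaching (row=8, col=1):
  Distance 0: (row=5, col=1)
  Distance 1: (row=5, col=0), (row=5, col=2), (row=6, col=1)
  Distance 2: (row=4, col=0), (row=6, col=0), (row=6, col=2)
  Distance 3: (row=3, col=0), (row=7, col=0), (row=7, col=2)
  Distance 4: (row=2, col=0), (row=3, col=1), (row=8, col=0), (row=8, col=2)
  Distance 5: (row=1, col=0), (row=2, col=1), (row=3, col=2), (row=8, col=1), (row=9, col=0), (row=9, col=2)  <- goal reached here
One shortest path (5 moves): (row=5, col=1) -> (row=5, col=2) -> (row=6, col=2) -> (row=7, col=2) -> (row=8, col=2) -> (row=8, col=1)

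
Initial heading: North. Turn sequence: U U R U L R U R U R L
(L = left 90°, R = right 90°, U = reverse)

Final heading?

Answer: Final heading: North

Derivation:
Start: North
  U (U-turn (180°)) -> South
  U (U-turn (180°)) -> North
  R (right (90° clockwise)) -> East
  U (U-turn (180°)) -> West
  L (left (90° counter-clockwise)) -> South
  R (right (90° clockwise)) -> West
  U (U-turn (180°)) -> East
  R (right (90° clockwise)) -> South
  U (U-turn (180°)) -> North
  R (right (90° clockwise)) -> East
  L (left (90° counter-clockwise)) -> North
Final: North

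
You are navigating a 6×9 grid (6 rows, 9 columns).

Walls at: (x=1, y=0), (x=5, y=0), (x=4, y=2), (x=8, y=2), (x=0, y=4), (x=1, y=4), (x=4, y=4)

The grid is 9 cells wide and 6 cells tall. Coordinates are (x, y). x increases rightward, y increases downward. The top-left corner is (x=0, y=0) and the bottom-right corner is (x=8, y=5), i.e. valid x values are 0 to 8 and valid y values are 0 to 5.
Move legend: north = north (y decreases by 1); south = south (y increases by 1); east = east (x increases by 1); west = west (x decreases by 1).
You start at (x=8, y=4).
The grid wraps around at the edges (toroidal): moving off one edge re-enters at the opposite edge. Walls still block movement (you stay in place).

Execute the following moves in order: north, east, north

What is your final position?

Answer: Final position: (x=0, y=2)

Derivation:
Start: (x=8, y=4)
  north (north): (x=8, y=4) -> (x=8, y=3)
  east (east): (x=8, y=3) -> (x=0, y=3)
  north (north): (x=0, y=3) -> (x=0, y=2)
Final: (x=0, y=2)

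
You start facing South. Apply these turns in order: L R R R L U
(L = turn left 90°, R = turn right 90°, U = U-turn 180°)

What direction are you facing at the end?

Start: South
  L (left (90° counter-clockwise)) -> East
  R (right (90° clockwise)) -> South
  R (right (90° clockwise)) -> West
  R (right (90° clockwise)) -> North
  L (left (90° counter-clockwise)) -> West
  U (U-turn (180°)) -> East
Final: East

Answer: Final heading: East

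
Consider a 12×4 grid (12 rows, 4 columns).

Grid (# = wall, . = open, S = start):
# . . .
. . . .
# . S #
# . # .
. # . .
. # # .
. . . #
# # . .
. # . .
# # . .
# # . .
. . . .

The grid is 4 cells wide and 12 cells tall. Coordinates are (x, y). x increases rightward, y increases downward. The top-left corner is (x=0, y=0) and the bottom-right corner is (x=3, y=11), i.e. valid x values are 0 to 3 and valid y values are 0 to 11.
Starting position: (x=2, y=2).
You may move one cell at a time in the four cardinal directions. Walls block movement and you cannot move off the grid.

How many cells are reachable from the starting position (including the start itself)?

Answer: Reachable cells: 10

Derivation:
BFS flood-fill from (x=2, y=2):
  Distance 0: (x=2, y=2)
  Distance 1: (x=2, y=1), (x=1, y=2)
  Distance 2: (x=2, y=0), (x=1, y=1), (x=3, y=1), (x=1, y=3)
  Distance 3: (x=1, y=0), (x=3, y=0), (x=0, y=1)
Total reachable: 10 (grid has 32 open cells total)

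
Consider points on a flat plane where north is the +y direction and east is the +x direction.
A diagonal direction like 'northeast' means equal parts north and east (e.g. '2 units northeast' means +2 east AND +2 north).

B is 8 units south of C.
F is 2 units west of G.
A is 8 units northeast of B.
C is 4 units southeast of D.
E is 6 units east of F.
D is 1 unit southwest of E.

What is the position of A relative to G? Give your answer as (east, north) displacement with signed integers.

Place G at the origin (east=0, north=0).
  F is 2 units west of G: delta (east=-2, north=+0); F at (east=-2, north=0).
  E is 6 units east of F: delta (east=+6, north=+0); E at (east=4, north=0).
  D is 1 unit southwest of E: delta (east=-1, north=-1); D at (east=3, north=-1).
  C is 4 units southeast of D: delta (east=+4, north=-4); C at (east=7, north=-5).
  B is 8 units south of C: delta (east=+0, north=-8); B at (east=7, north=-13).
  A is 8 units northeast of B: delta (east=+8, north=+8); A at (east=15, north=-5).
Therefore A relative to G: (east=15, north=-5).

Answer: A is at (east=15, north=-5) relative to G.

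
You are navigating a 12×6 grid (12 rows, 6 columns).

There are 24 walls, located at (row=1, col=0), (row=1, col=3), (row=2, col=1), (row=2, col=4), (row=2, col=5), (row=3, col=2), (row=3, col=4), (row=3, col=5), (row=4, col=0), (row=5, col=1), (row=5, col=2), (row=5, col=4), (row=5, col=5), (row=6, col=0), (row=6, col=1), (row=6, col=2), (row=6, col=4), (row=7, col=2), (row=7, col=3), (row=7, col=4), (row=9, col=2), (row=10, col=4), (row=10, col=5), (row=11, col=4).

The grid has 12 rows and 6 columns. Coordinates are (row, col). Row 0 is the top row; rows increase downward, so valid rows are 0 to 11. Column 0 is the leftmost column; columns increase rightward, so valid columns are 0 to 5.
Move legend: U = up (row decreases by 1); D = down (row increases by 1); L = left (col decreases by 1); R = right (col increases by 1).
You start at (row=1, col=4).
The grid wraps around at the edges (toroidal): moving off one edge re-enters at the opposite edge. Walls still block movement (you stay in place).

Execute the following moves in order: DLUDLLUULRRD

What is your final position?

Answer: Final position: (row=1, col=5)

Derivation:
Start: (row=1, col=4)
  D (down): blocked, stay at (row=1, col=4)
  L (left): blocked, stay at (row=1, col=4)
  U (up): (row=1, col=4) -> (row=0, col=4)
  D (down): (row=0, col=4) -> (row=1, col=4)
  L (left): blocked, stay at (row=1, col=4)
  L (left): blocked, stay at (row=1, col=4)
  U (up): (row=1, col=4) -> (row=0, col=4)
  U (up): blocked, stay at (row=0, col=4)
  L (left): (row=0, col=4) -> (row=0, col=3)
  R (right): (row=0, col=3) -> (row=0, col=4)
  R (right): (row=0, col=4) -> (row=0, col=5)
  D (down): (row=0, col=5) -> (row=1, col=5)
Final: (row=1, col=5)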